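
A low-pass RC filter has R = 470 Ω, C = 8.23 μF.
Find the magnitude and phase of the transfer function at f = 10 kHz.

Step 1 — Angular frequency: ω = 2π·1e+04 = 6.283e+04 rad/s.
Step 2 — Transfer function: H(jω) = 1/(1 + jωRC).
Step 3 — Denominator: 1 + jωRC = 1 + j·6.283e+04·470·8.23e-06 = 1 + j243.
Step 4 — H = 1.693e-05 - j0.004114.
Step 5 — Magnitude: |H| = 0.004115 (-47.7 dB); phase: φ = -89.8°.

|H| = 0.004115 (-47.7 dB), φ = -89.8°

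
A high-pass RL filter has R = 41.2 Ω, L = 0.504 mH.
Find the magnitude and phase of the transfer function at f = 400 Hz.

Step 1 — Angular frequency: ω = 2π·400 = 2513 rad/s.
Step 2 — Transfer function: H(jω) = jωL/(R + jωL).
Step 3 — Numerator jωL = j·1.267; denominator R + jωL = 41.2 + j1.267.
Step 4 — H = 0.0009444 + j0.03072.
Step 5 — Magnitude: |H| = 0.03073 (-30.2 dB); phase: φ = 88.2°.

|H| = 0.03073 (-30.2 dB), φ = 88.2°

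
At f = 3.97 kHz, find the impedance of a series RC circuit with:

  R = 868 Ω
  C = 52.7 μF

Step 1 — Angular frequency: ω = 2π·f = 2π·3970 = 2.494e+04 rad/s.
Step 2 — Component impedances:
  R: Z = R = 868 Ω
  C: Z = 1/(jωC) = -j/(ω·C) = 0 - j0.7607 Ω
Step 3 — Series combination: Z_total = R + C = 868 - j0.7607 Ω = 868∠-0.1° Ω.

Z = 868 - j0.7607 Ω = 868∠-0.1° Ω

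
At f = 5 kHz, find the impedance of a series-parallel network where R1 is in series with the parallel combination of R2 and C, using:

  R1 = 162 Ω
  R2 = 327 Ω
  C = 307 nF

Step 1 — Angular frequency: ω = 2π·f = 2π·5000 = 3.142e+04 rad/s.
Step 2 — Component impedances:
  R1: Z = R = 162 Ω
  R2: Z = R = 327 Ω
  C: Z = 1/(jωC) = -j/(ω·C) = 0 - j103.7 Ω
Step 3 — Parallel branch: R2 || C = 1/(1/R2 + 1/C) = 29.87 - j94.21 Ω.
Step 4 — Series with R1: Z_total = R1 + (R2 || C) = 191.9 - j94.21 Ω = 213.8∠-26.2° Ω.

Z = 191.9 - j94.21 Ω = 213.8∠-26.2° Ω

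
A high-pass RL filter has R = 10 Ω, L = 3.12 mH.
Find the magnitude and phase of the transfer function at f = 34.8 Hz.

Step 1 — Angular frequency: ω = 2π·34.8 = 218.7 rad/s.
Step 2 — Transfer function: H(jω) = jωL/(R + jωL).
Step 3 — Numerator jωL = j·0.6822; denominator R + jωL = 10 + j0.6822.
Step 4 — H = 0.004632 + j0.0679.
Step 5 — Magnitude: |H| = 0.06806 (-23.3 dB); phase: φ = 86.1°.

|H| = 0.06806 (-23.3 dB), φ = 86.1°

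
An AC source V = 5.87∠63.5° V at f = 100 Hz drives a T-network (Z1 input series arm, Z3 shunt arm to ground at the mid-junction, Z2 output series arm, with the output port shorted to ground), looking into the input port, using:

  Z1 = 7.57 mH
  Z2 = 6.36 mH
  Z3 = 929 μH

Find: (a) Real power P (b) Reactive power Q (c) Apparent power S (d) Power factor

Step 1 — Angular frequency: ω = 2π·f = 2π·100 = 628.3 rad/s.
Step 2 — Component impedances:
  Z1: Z = jωL = j·628.3·0.00757 = 0 + j4.756 Ω
  Z2: Z = jωL = j·628.3·0.00636 = 0 + j3.996 Ω
  Z3: Z = jωL = j·628.3·0.000929 = 0 + j0.5837 Ω
Step 3 — With the output port shorted to ground, the output series arm Z2 runs from the junction to ground; the shunt arm Z3 also runs from the junction to ground. They appear in parallel: Z3 || Z2 = 0 + j0.5093 Ω.
Step 4 — Series with input arm Z1: Z_in = Z1 + (Z3 || Z2) = 0 + j5.266 Ω = 5.266∠90.0° Ω.
Step 5 — Source phasor: V = 5.87∠63.5° V = 2.619 + j5.253 V.
Step 6 — Current: I = V / Z = 0.9976 - j0.4974 A = 1.115∠-26.5° A.
Step 7 — Complex power: S = V·I* = 0 + j6.544 VA.
Step 8 — Real power: P = Re(S) = 0 W.
Step 9 — Reactive power: Q = Im(S) = 6.544 VAR.
Step 10 — Apparent power: |S| = 6.544 VA.
Step 11 — Power factor: PF = P/|S| = 0 (lagging).

(a) P = 0 W  (b) Q = 6.544 VAR  (c) S = 6.544 VA  (d) PF = 0 (lagging)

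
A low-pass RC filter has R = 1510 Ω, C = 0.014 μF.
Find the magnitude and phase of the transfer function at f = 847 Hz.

Step 1 — Angular frequency: ω = 2π·847 = 5322 rad/s.
Step 2 — Transfer function: H(jω) = 1/(1 + jωRC).
Step 3 — Denominator: 1 + jωRC = 1 + j·5322·1510·1.4e-08 = 1 + j0.1125.
Step 4 — H = 0.9875 - j0.1111.
Step 5 — Magnitude: |H| = 0.9937 (-0.1 dB); phase: φ = -6.4°.

|H| = 0.9937 (-0.1 dB), φ = -6.4°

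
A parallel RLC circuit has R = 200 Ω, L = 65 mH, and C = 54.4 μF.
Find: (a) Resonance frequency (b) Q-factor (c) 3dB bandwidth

Step 1 — Resonance: ω₀ = 1/√(LC) = 1/√(0.065·5.44e-05) = 531.8 rad/s.
Step 2 — f₀ = ω₀/(2π) = 84.64 Hz.
Step 3 — Parallel Q: Q = R/(ω₀L) = 200/(531.8·0.065) = 5.786.
Step 4 — Bandwidth: Δω = ω₀/Q = 91.91 rad/s; BW = Δω/(2π) = 14.63 Hz.

(a) f₀ = 84.64 Hz  (b) Q = 5.786  (c) BW = 14.63 Hz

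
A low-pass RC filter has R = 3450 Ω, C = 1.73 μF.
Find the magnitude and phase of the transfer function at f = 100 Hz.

Step 1 — Angular frequency: ω = 2π·100 = 628.3 rad/s.
Step 2 — Transfer function: H(jω) = 1/(1 + jωRC).
Step 3 — Denominator: 1 + jωRC = 1 + j·628.3·3450·1.73e-06 = 1 + j3.75.
Step 4 — H = 0.06639 - j0.249.
Step 5 — Magnitude: |H| = 0.2577 (-11.8 dB); phase: φ = -75.1°.

|H| = 0.2577 (-11.8 dB), φ = -75.1°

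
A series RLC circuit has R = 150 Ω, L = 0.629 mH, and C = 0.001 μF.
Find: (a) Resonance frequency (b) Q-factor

Step 1 — Resonance condition Im(Z)=0 gives ω₀ = 1/√(LC).
Step 2 — ω₀ = 1/√(0.000629·1e-09) = 1.261e+06 rad/s.
Step 3 — f₀ = ω₀/(2π) = 2.007e+05 Hz.
Step 4 — Series Q: Q = ω₀L/R = 1.261e+06·0.000629/150 = 5.287.

(a) f₀ = 2.007e+05 Hz  (b) Q = 5.287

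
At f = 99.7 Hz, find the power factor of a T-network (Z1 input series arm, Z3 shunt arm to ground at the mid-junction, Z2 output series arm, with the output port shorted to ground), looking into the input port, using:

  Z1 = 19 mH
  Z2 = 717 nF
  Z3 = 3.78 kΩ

Step 1 — Angular frequency: ω = 2π·f = 2π·99.7 = 626.4 rad/s.
Step 2 — Component impedances:
  Z1: Z = jωL = j·626.4·0.019 = 0 + j11.9 Ω
  Z2: Z = 1/(jωC) = -j/(ω·C) = 0 - j2226 Ω
  Z3: Z = R = 3780 Ω
Step 3 — With the output port shorted to ground, the output series arm Z2 runs from the junction to ground; the shunt arm Z3 also runs from the junction to ground. They appear in parallel: Z3 || Z2 = 973.6 - j1653 Ω.
Step 4 — Series with input arm Z1: Z_in = Z1 + (Z3 || Z2) = 973.6 - j1641 Ω = 1908∠-59.3° Ω.
Step 5 — Power factor: PF = cos(φ) = Re(Z)/|Z| = 973.6/1908.1 = 0.5102.
Step 6 — Type: Im(Z) = -1641 ⇒ leading (phase φ = -59.3°).

PF = 0.5102 (leading, φ = -59.3°)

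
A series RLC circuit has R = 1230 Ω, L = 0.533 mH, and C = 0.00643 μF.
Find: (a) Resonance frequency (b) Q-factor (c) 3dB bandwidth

Step 1 — Resonance condition Im(Z)=0 gives ω₀ = 1/√(LC).
Step 2 — ω₀ = 1/√(0.000533·6.43e-09) = 5.402e+05 rad/s.
Step 3 — f₀ = ω₀/(2π) = 8.597e+04 Hz.
Step 4 — Series Q: Q = ω₀L/R = 5.402e+05·0.000533/1230 = 0.2341.
Step 5 — 3dB bandwidth: Δω = ω₀/Q = 2.308e+06 rad/s; BW = Δω/(2π) = 3.673e+05 Hz.

(a) f₀ = 8.597e+04 Hz  (b) Q = 0.2341  (c) BW = 3.673e+05 Hz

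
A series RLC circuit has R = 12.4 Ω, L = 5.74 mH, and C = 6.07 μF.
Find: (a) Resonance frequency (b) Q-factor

Step 1 — Resonance condition Im(Z)=0 gives ω₀ = 1/√(LC).
Step 2 — ω₀ = 1/√(0.00574·6.07e-06) = 5357 rad/s.
Step 3 — f₀ = ω₀/(2π) = 852.6 Hz.
Step 4 — Series Q: Q = ω₀L/R = 5357·0.00574/12.4 = 2.48.

(a) f₀ = 852.6 Hz  (b) Q = 2.48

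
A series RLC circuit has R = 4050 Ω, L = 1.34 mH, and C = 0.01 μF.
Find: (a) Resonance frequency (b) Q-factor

Step 1 — Resonance condition Im(Z)=0 gives ω₀ = 1/√(LC).
Step 2 — ω₀ = 1/√(0.00134·1e-08) = 2.732e+05 rad/s.
Step 3 — f₀ = ω₀/(2π) = 4.348e+04 Hz.
Step 4 — Series Q: Q = ω₀L/R = 2.732e+05·0.00134/4050 = 0.09039.

(a) f₀ = 4.348e+04 Hz  (b) Q = 0.09039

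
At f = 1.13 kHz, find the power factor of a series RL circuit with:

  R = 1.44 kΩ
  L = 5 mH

Step 1 — Angular frequency: ω = 2π·f = 2π·1130 = 7100 rad/s.
Step 2 — Component impedances:
  R: Z = R = 1440 Ω
  L: Z = jωL = j·7100·0.005 = 0 + j35.5 Ω
Step 3 — Series combination: Z_total = R + L = 1440 + j35.5 Ω = 1440∠1.4° Ω.
Step 4 — Power factor: PF = cos(φ) = Re(Z)/|Z| = 1440/1440.4 = 0.9997.
Step 5 — Type: Im(Z) = 35.5 ⇒ lagging (phase φ = 1.4°).

PF = 0.9997 (lagging, φ = 1.4°)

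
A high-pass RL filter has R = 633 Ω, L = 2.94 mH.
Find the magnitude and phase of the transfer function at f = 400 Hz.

Step 1 — Angular frequency: ω = 2π·400 = 2513 rad/s.
Step 2 — Transfer function: H(jω) = jωL/(R + jωL).
Step 3 — Numerator jωL = j·7.389; denominator R + jωL = 633 + j7.389.
Step 4 — H = 0.0001362 + j0.01167.
Step 5 — Magnitude: |H| = 0.01167 (-38.7 dB); phase: φ = 89.3°.

|H| = 0.01167 (-38.7 dB), φ = 89.3°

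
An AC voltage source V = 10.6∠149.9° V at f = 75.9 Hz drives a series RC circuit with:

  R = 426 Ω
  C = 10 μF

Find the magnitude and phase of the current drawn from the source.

Step 1 — Angular frequency: ω = 2π·f = 2π·75.9 = 476.9 rad/s.
Step 2 — Component impedances:
  R: Z = R = 426 Ω
  C: Z = 1/(jωC) = -j/(ω·C) = 0 - j209.7 Ω
Step 3 — Series combination: Z_total = R + C = 426 - j209.7 Ω = 474.8∠-26.2° Ω.
Step 4 — Source phasor: V = 10.6∠149.9° V = -9.171 + j5.316 V.
Step 5 — Ohm's law: I = V / Z_total = (-9.171 + j5.316) / (426 - j209.7) = -0.02227 + j0.001515 A.
Step 6 — Convert to polar: |I| = 0.02232 A, ∠I = 176.1°.

I = 0.02232∠176.1° A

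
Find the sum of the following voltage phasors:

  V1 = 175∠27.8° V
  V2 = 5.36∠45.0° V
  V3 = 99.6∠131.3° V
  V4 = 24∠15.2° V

Step 1 — Convert each phasor to rectangular form:
  V1 = 175·(cos(27.8°) + j·sin(27.8°)) = 154.8 + j81.62 V
  V2 = 5.36·(cos(45.0°) + j·sin(45.0°)) = 3.79 + j3.79 V
  V3 = 99.6·(cos(131.3°) + j·sin(131.3°)) = -65.74 + j74.83 V
  V4 = 24·(cos(15.2°) + j·sin(15.2°)) = 23.16 + j6.293 V
Step 2 — Sum components: V_total = 116 + j166.5 V.
Step 3 — Convert to polar: |V_total| = 203 V, ∠V_total = 55.1°.

V_total = 203∠55.1° V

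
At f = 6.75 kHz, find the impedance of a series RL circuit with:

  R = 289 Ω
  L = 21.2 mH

Step 1 — Angular frequency: ω = 2π·f = 2π·6750 = 4.241e+04 rad/s.
Step 2 — Component impedances:
  R: Z = R = 289 Ω
  L: Z = jωL = j·4.241e+04·0.0212 = 0 + j899.1 Ω
Step 3 — Series combination: Z_total = R + L = 289 + j899.1 Ω = 944.4∠72.2° Ω.

Z = 289 + j899.1 Ω = 944.4∠72.2° Ω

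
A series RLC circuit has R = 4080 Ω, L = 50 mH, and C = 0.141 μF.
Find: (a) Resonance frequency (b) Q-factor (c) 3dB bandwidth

Step 1 — Resonance: ω₀ = 1/√(LC) = 1/√(0.05·1.41e-07) = 1.191e+04 rad/s.
Step 2 — f₀ = ω₀/(2π) = 1896 Hz.
Step 3 — Series Q: Q = ω₀L/R = 1.191e+04·0.05/4080 = 0.146.
Step 4 — Bandwidth: Δω = ω₀/Q = 8.16e+04 rad/s; BW = Δω/(2π) = 1.299e+04 Hz.

(a) f₀ = 1896 Hz  (b) Q = 0.146  (c) BW = 1.299e+04 Hz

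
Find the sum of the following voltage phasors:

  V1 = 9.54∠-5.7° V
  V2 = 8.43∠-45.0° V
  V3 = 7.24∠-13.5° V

Step 1 — Convert each phasor to rectangular form:
  V1 = 9.54·(cos(-5.7°) + j·sin(-5.7°)) = 9.493 - j0.9475 V
  V2 = 8.43·(cos(-45.0°) + j·sin(-45.0°)) = 5.961 - j5.961 V
  V3 = 7.24·(cos(-13.5°) + j·sin(-13.5°)) = 7.04 - j1.69 V
Step 2 — Sum components: V_total = 22.49 - j8.599 V.
Step 3 — Convert to polar: |V_total| = 24.08 V, ∠V_total = -20.9°.

V_total = 24.08∠-20.9° V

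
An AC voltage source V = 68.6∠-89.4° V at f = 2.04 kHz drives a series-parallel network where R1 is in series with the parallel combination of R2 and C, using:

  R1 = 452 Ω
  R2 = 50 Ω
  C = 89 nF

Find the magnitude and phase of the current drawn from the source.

Step 1 — Angular frequency: ω = 2π·f = 2π·2040 = 1.282e+04 rad/s.
Step 2 — Component impedances:
  R1: Z = R = 452 Ω
  R2: Z = R = 50 Ω
  C: Z = 1/(jωC) = -j/(ω·C) = 0 - j876.6 Ω
Step 3 — Parallel branch: R2 || C = 1/(1/R2 + 1/C) = 49.84 - j2.843 Ω.
Step 4 — Series with R1: Z_total = R1 + (R2 || C) = 501.8 - j2.843 Ω = 501.8∠-0.3° Ω.
Step 5 — Source phasor: V = 68.6∠-89.4° V = 0.7184 - j68.6 V.
Step 6 — Ohm's law: I = V / Z_total = (0.7184 - j68.6) / (501.8 - j2.843) = 0.002206 - j0.1367 A.
Step 7 — Convert to polar: |I| = 0.1367 A, ∠I = -89.1°.

I = 0.1367∠-89.1° A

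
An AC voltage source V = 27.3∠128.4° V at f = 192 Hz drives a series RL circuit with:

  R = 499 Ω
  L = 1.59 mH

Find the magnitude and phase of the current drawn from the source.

Step 1 — Angular frequency: ω = 2π·f = 2π·192 = 1206 rad/s.
Step 2 — Component impedances:
  R: Z = R = 499 Ω
  L: Z = jωL = j·1206·0.00159 = 0 + j1.918 Ω
Step 3 — Series combination: Z_total = R + L = 499 + j1.918 Ω = 499∠0.2° Ω.
Step 4 — Source phasor: V = 27.3∠128.4° V = -16.96 + j21.39 V.
Step 5 — Ohm's law: I = V / Z_total = (-16.96 + j21.39) / (499 + j1.918) = -0.03382 + j0.04301 A.
Step 6 — Convert to polar: |I| = 0.05471 A, ∠I = 128.2°.

I = 0.05471∠128.2° A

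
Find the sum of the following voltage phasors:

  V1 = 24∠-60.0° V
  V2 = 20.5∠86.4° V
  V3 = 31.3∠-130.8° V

Step 1 — Convert each phasor to rectangular form:
  V1 = 24·(cos(-60.0°) + j·sin(-60.0°)) = 12 - j20.78 V
  V2 = 20.5·(cos(86.4°) + j·sin(86.4°)) = 1.287 + j20.46 V
  V3 = 31.3·(cos(-130.8°) + j·sin(-130.8°)) = -20.45 - j23.69 V
Step 2 — Sum components: V_total = -7.165 - j24.02 V.
Step 3 — Convert to polar: |V_total| = 25.06 V, ∠V_total = -106.6°.

V_total = 25.06∠-106.6° V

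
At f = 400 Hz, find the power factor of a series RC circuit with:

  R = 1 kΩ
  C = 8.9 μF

Step 1 — Angular frequency: ω = 2π·f = 2π·400 = 2513 rad/s.
Step 2 — Component impedances:
  R: Z = R = 1000 Ω
  C: Z = 1/(jωC) = -j/(ω·C) = 0 - j44.71 Ω
Step 3 — Series combination: Z_total = R + C = 1000 - j44.71 Ω = 1001∠-2.6° Ω.
Step 4 — Power factor: PF = cos(φ) = Re(Z)/|Z| = 1000/1001 = 0.999.
Step 5 — Type: Im(Z) = -44.71 ⇒ leading (phase φ = -2.6°).

PF = 0.999 (leading, φ = -2.6°)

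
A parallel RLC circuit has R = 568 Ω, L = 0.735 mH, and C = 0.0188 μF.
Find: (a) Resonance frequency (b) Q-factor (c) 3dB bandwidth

Step 1 — Resonance: ω₀ = 1/√(LC) = 1/√(0.000735·1.88e-08) = 2.69e+05 rad/s.
Step 2 — f₀ = ω₀/(2π) = 4.282e+04 Hz.
Step 3 — Parallel Q: Q = R/(ω₀L) = 568/(2.69e+05·0.000735) = 2.873.
Step 4 — Bandwidth: Δω = ω₀/Q = 9.365e+04 rad/s; BW = Δω/(2π) = 1.49e+04 Hz.

(a) f₀ = 4.282e+04 Hz  (b) Q = 2.873  (c) BW = 1.49e+04 Hz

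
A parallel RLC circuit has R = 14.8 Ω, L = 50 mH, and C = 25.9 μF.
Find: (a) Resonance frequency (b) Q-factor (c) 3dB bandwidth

Step 1 — Resonance: ω₀ = 1/√(LC) = 1/√(0.05·2.59e-05) = 878.7 rad/s.
Step 2 — f₀ = ω₀/(2π) = 139.9 Hz.
Step 3 — Parallel Q: Q = R/(ω₀L) = 14.8/(878.7·0.05) = 0.3368.
Step 4 — Bandwidth: Δω = ω₀/Q = 2609 rad/s; BW = Δω/(2π) = 415.2 Hz.

(a) f₀ = 139.9 Hz  (b) Q = 0.3368  (c) BW = 415.2 Hz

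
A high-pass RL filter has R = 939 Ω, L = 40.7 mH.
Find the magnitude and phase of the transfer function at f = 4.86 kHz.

Step 1 — Angular frequency: ω = 2π·4860 = 3.054e+04 rad/s.
Step 2 — Transfer function: H(jω) = jωL/(R + jωL).
Step 3 — Numerator jωL = j·1243; denominator R + jωL = 939 + j1243.
Step 4 — H = 0.6366 + j0.481.
Step 5 — Magnitude: |H| = 0.7979 (-2.0 dB); phase: φ = 37.1°.

|H| = 0.7979 (-2.0 dB), φ = 37.1°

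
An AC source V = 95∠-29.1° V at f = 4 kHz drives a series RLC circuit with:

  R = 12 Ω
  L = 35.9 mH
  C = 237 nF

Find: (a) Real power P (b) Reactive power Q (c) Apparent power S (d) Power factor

Step 1 — Angular frequency: ω = 2π·f = 2π·4000 = 2.513e+04 rad/s.
Step 2 — Component impedances:
  R: Z = R = 12 Ω
  L: Z = jωL = j·2.513e+04·0.0359 = 0 + j902.3 Ω
  C: Z = 1/(jωC) = -j/(ω·C) = 0 - j167.9 Ω
Step 3 — Series combination: Z_total = R + L + C = 12 + j734.4 Ω = 734.5∠89.1° Ω.
Step 4 — Source phasor: V = 95∠-29.1° V = 83.01 - j46.2 V.
Step 5 — Current: I = V / Z = -0.06105 - j0.114 A = 0.1293∠-118.2° A.
Step 6 — Complex power: S = V·I* = 0.2008 + j12.29 VA.
Step 7 — Real power: P = Re(S) = 0.2008 W.
Step 8 — Reactive power: Q = Im(S) = 12.29 VAR.
Step 9 — Apparent power: |S| = 12.29 VA.
Step 10 — Power factor: PF = P/|S| = 0.01634 (lagging).

(a) P = 0.2008 W  (b) Q = 12.29 VAR  (c) S = 12.29 VA  (d) PF = 0.01634 (lagging)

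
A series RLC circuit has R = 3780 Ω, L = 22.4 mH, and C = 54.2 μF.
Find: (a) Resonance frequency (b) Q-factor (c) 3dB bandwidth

Step 1 — Resonance: ω₀ = 1/√(LC) = 1/√(0.0224·5.42e-05) = 907.6 rad/s.
Step 2 — f₀ = ω₀/(2π) = 144.4 Hz.
Step 3 — Series Q: Q = ω₀L/R = 907.6·0.0224/3780 = 0.005378.
Step 4 — Bandwidth: Δω = ω₀/Q = 1.687e+05 rad/s; BW = Δω/(2π) = 2.686e+04 Hz.

(a) f₀ = 144.4 Hz  (b) Q = 0.005378  (c) BW = 2.686e+04 Hz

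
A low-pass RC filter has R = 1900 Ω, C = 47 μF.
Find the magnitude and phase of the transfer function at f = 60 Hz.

Step 1 — Angular frequency: ω = 2π·60 = 377 rad/s.
Step 2 — Transfer function: H(jω) = 1/(1 + jωRC).
Step 3 — Denominator: 1 + jωRC = 1 + j·377·1900·4.7e-05 = 1 + j33.67.
Step 4 — H = 0.0008816 - j0.02968.
Step 5 — Magnitude: |H| = 0.02969 (-30.5 dB); phase: φ = -88.3°.

|H| = 0.02969 (-30.5 dB), φ = -88.3°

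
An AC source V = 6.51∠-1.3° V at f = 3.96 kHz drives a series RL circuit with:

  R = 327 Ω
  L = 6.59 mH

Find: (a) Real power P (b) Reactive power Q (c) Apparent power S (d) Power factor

Step 1 — Angular frequency: ω = 2π·f = 2π·3960 = 2.488e+04 rad/s.
Step 2 — Component impedances:
  R: Z = R = 327 Ω
  L: Z = jωL = j·2.488e+04·0.00659 = 0 + j164 Ω
Step 3 — Series combination: Z_total = R + L = 327 + j164 Ω = 365.8∠26.6° Ω.
Step 4 — Source phasor: V = 6.51∠-1.3° V = 6.508 - j0.1477 V.
Step 5 — Current: I = V / Z = 0.01572 - j0.008336 A = 0.0178∠-27.9° A.
Step 6 — Complex power: S = V·I* = 0.1036 + j0.05193 VA.
Step 7 — Real power: P = Re(S) = 0.1036 W.
Step 8 — Reactive power: Q = Im(S) = 0.05193 VAR.
Step 9 — Apparent power: |S| = 0.1159 VA.
Step 10 — Power factor: PF = P/|S| = 0.8939 (lagging).

(a) P = 0.1036 W  (b) Q = 0.05193 VAR  (c) S = 0.1159 VA  (d) PF = 0.8939 (lagging)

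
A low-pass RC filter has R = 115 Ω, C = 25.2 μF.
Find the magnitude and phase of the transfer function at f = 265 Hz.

Step 1 — Angular frequency: ω = 2π·265 = 1665 rad/s.
Step 2 — Transfer function: H(jω) = 1/(1 + jωRC).
Step 3 — Denominator: 1 + jωRC = 1 + j·1665·115·2.52e-05 = 1 + j4.825.
Step 4 — H = 0.04118 - j0.1987.
Step 5 — Magnitude: |H| = 0.2029 (-13.9 dB); phase: φ = -78.3°.

|H| = 0.2029 (-13.9 dB), φ = -78.3°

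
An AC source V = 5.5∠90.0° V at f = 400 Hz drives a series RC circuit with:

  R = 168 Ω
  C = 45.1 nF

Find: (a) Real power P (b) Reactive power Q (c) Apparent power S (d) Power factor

Step 1 — Angular frequency: ω = 2π·f = 2π·400 = 2513 rad/s.
Step 2 — Component impedances:
  R: Z = R = 168 Ω
  C: Z = 1/(jωC) = -j/(ω·C) = 0 - j8822 Ω
Step 3 — Series combination: Z_total = R + C = 168 - j8822 Ω = 8824∠-88.9° Ω.
Step 4 — Source phasor: V = 5.5∠90.0° V = 0 + j5.5 V.
Step 5 — Current: I = V / Z = -0.0006232 + j1.187e-05 A = 0.0006233∠178.9° A.
Step 6 — Complex power: S = V·I* = 6.527e-05 - j0.003428 VA.
Step 7 — Real power: P = Re(S) = 6.527e-05 W.
Step 8 — Reactive power: Q = Im(S) = -0.003428 VAR.
Step 9 — Apparent power: |S| = 0.003428 VA.
Step 10 — Power factor: PF = P/|S| = 0.01904 (leading).

(a) P = 6.527e-05 W  (b) Q = -0.003428 VAR  (c) S = 0.003428 VA  (d) PF = 0.01904 (leading)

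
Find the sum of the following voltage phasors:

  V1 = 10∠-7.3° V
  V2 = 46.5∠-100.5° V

Step 1 — Convert each phasor to rectangular form:
  V1 = 10·(cos(-7.3°) + j·sin(-7.3°)) = 9.919 - j1.271 V
  V2 = 46.5·(cos(-100.5°) + j·sin(-100.5°)) = -8.474 - j45.72 V
Step 2 — Sum components: V_total = 1.445 - j46.99 V.
Step 3 — Convert to polar: |V_total| = 47.01 V, ∠V_total = -88.2°.

V_total = 47.01∠-88.2° V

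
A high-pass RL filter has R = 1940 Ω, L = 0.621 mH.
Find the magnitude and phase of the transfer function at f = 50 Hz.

Step 1 — Angular frequency: ω = 2π·50 = 314.2 rad/s.
Step 2 — Transfer function: H(jω) = jωL/(R + jωL).
Step 3 — Numerator jωL = j·0.1951; denominator R + jωL = 1940 + j0.1951.
Step 4 — H = 1.011e-08 + j0.0001006.
Step 5 — Magnitude: |H| = 0.0001006 (-80.0 dB); phase: φ = 90.0°.

|H| = 0.0001006 (-80.0 dB), φ = 90.0°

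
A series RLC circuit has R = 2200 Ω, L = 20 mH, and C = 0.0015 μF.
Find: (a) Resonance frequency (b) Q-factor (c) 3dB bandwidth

Step 1 — Resonance: ω₀ = 1/√(LC) = 1/√(0.02·1.5e-09) = 1.826e+05 rad/s.
Step 2 — f₀ = ω₀/(2π) = 2.906e+04 Hz.
Step 3 — Series Q: Q = ω₀L/R = 1.826e+05·0.02/2200 = 1.66.
Step 4 — Bandwidth: Δω = ω₀/Q = 1.1e+05 rad/s; BW = Δω/(2π) = 1.751e+04 Hz.

(a) f₀ = 2.906e+04 Hz  (b) Q = 1.66  (c) BW = 1.751e+04 Hz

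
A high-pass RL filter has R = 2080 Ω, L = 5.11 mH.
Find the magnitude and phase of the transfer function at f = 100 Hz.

Step 1 — Angular frequency: ω = 2π·100 = 628.3 rad/s.
Step 2 — Transfer function: H(jω) = jωL/(R + jωL).
Step 3 — Numerator jωL = j·3.211; denominator R + jωL = 2080 + j3.211.
Step 4 — H = 2.383e-06 + j0.001544.
Step 5 — Magnitude: |H| = 0.001544 (-56.2 dB); phase: φ = 89.9°.

|H| = 0.001544 (-56.2 dB), φ = 89.9°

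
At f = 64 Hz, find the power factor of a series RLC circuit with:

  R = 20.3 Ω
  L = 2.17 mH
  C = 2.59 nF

Step 1 — Angular frequency: ω = 2π·f = 2π·64 = 402.1 rad/s.
Step 2 — Component impedances:
  R: Z = R = 20.3 Ω
  L: Z = jωL = j·402.1·0.00217 = 0 + j0.8726 Ω
  C: Z = 1/(jωC) = -j/(ω·C) = 0 - j9.602e+05 Ω
Step 3 — Series combination: Z_total = R + L + C = 20.3 - j9.602e+05 Ω = 9.602e+05∠-90.0° Ω.
Step 4 — Power factor: PF = cos(φ) = Re(Z)/|Z| = 20.3/9.602e+05 = 2.114e-05.
Step 5 — Type: Im(Z) = -9.602e+05 ⇒ leading (phase φ = -90.0°).

PF = 2.114e-05 (leading, φ = -90.0°)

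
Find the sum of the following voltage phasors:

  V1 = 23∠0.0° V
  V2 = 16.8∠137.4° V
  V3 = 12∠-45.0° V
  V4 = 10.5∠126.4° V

Step 1 — Convert each phasor to rectangular form:
  V1 = 23·(cos(0.0°) + j·sin(0.0°)) = 23 V
  V2 = 16.8·(cos(137.4°) + j·sin(137.4°)) = -12.37 + j11.37 V
  V3 = 12·(cos(-45.0°) + j·sin(-45.0°)) = 8.485 - j8.485 V
  V4 = 10.5·(cos(126.4°) + j·sin(126.4°)) = -6.231 + j8.451 V
Step 2 — Sum components: V_total = 12.89 + j11.34 V.
Step 3 — Convert to polar: |V_total| = 17.17 V, ∠V_total = 41.3°.

V_total = 17.17∠41.3° V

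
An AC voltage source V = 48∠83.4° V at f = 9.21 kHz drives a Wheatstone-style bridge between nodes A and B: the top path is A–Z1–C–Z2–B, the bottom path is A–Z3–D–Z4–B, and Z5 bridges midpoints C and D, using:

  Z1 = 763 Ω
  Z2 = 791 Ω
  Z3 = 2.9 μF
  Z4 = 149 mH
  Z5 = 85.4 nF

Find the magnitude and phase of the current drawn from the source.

Step 1 — Angular frequency: ω = 2π·f = 2π·9210 = 5.787e+04 rad/s.
Step 2 — Component impedances:
  Z1: Z = R = 763 Ω
  Z2: Z = R = 791 Ω
  Z3: Z = 1/(jωC) = -j/(ω·C) = 0 - j5.959 Ω
  Z4: Z = jωL = j·5.787e+04·0.149 = 0 + j8622 Ω
  Z5: Z = 1/(jωC) = -j/(ω·C) = 0 - j202.3 Ω
Step 3 — Bridge requires nodal analysis (the Z5 bridge couples midpoints C and D, so the two paths cannot be reduced to a simple series/parallel combination). Setting node B to ground and injecting 1 A at node A, the 3-node admittance system at A, C, D solves to V_A = Z_AB = 873.3 - j111 Ω = 880.3∠-7.2° Ω.
Step 4 — Source phasor: V = 48∠83.4° V = 5.517 + j47.68 V.
Step 5 — Ohm's law: I = V / Z_total = (5.517 + j47.68) / (873.3 - j111) = -0.0006121 + j0.05452 A.
Step 6 — Convert to polar: |I| = 0.05453 A, ∠I = 90.6°.

I = 0.05453∠90.6° A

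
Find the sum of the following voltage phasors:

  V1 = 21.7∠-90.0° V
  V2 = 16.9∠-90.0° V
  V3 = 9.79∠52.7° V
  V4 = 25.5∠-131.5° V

Step 1 — Convert each phasor to rectangular form:
  V1 = 21.7·(cos(-90.0°) + j·sin(-90.0°)) = 0 - j21.7 V
  V2 = 16.9·(cos(-90.0°) + j·sin(-90.0°)) = 0 - j16.9 V
  V3 = 9.79·(cos(52.7°) + j·sin(52.7°)) = 5.933 + j7.788 V
  V4 = 25.5·(cos(-131.5°) + j·sin(-131.5°)) = -16.9 - j19.1 V
Step 2 — Sum components: V_total = -10.96 - j49.91 V.
Step 3 — Convert to polar: |V_total| = 51.1 V, ∠V_total = -102.4°.

V_total = 51.1∠-102.4° V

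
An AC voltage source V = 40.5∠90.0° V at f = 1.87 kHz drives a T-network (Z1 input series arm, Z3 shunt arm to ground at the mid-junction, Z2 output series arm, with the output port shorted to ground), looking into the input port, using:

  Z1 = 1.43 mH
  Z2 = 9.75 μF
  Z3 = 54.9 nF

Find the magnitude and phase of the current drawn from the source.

Step 1 — Angular frequency: ω = 2π·f = 2π·1870 = 1.175e+04 rad/s.
Step 2 — Component impedances:
  Z1: Z = jωL = j·1.175e+04·0.00143 = 0 + j16.8 Ω
  Z2: Z = 1/(jωC) = -j/(ω·C) = 0 - j8.729 Ω
  Z3: Z = 1/(jωC) = -j/(ω·C) = 0 - j1550 Ω
Step 3 — With the output port shorted to ground, the output series arm Z2 runs from the junction to ground; the shunt arm Z3 also runs from the junction to ground. They appear in parallel: Z3 || Z2 = 0 - j8.68 Ω.
Step 4 — Series with input arm Z1: Z_in = Z1 + (Z3 || Z2) = 0 + j8.122 Ω = 8.122∠90.0° Ω.
Step 5 — Source phasor: V = 40.5∠90.0° V = 0 + j40.5 V.
Step 6 — Ohm's law: I = V / Z_total = (0 + j40.5) / (0 + j8.122) = 4.987 A.
Step 7 — Convert to polar: |I| = 4.987 A, ∠I = -0.0°.

I = 4.987∠-0.0° A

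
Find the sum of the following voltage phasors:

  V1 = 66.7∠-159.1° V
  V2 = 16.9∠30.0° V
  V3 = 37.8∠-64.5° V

Step 1 — Convert each phasor to rectangular form:
  V1 = 66.7·(cos(-159.1°) + j·sin(-159.1°)) = -62.31 - j23.79 V
  V2 = 16.9·(cos(30.0°) + j·sin(30.0°)) = 14.64 + j8.45 V
  V3 = 37.8·(cos(-64.5°) + j·sin(-64.5°)) = 16.27 - j34.12 V
Step 2 — Sum components: V_total = -31.4 - j49.46 V.
Step 3 — Convert to polar: |V_total| = 58.59 V, ∠V_total = -122.4°.

V_total = 58.59∠-122.4° V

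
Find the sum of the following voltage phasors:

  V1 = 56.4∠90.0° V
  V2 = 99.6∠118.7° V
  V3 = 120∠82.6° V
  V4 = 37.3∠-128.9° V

Step 1 — Convert each phasor to rectangular form:
  V1 = 56.4·(cos(90.0°) + j·sin(90.0°)) = 0 + j56.4 V
  V2 = 99.6·(cos(118.7°) + j·sin(118.7°)) = -47.83 + j87.36 V
  V3 = 120·(cos(82.6°) + j·sin(82.6°)) = 15.46 + j119 V
  V4 = 37.3·(cos(-128.9°) + j·sin(-128.9°)) = -23.42 - j29.03 V
Step 2 — Sum components: V_total = -55.8 + j233.7 V.
Step 3 — Convert to polar: |V_total| = 240.3 V, ∠V_total = 103.4°.

V_total = 240.3∠103.4° V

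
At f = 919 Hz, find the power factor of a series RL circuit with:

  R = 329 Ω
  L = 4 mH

Step 1 — Angular frequency: ω = 2π·f = 2π·919 = 5774 rad/s.
Step 2 — Component impedances:
  R: Z = R = 329 Ω
  L: Z = jωL = j·5774·0.004 = 0 + j23.1 Ω
Step 3 — Series combination: Z_total = R + L = 329 + j23.1 Ω = 329.8∠4.0° Ω.
Step 4 — Power factor: PF = cos(φ) = Re(Z)/|Z| = 329/329.81 = 0.9975.
Step 5 — Type: Im(Z) = 23.1 ⇒ lagging (phase φ = 4.0°).

PF = 0.9975 (lagging, φ = 4.0°)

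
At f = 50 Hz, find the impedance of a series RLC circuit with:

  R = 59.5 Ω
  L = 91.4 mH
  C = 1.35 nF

Step 1 — Angular frequency: ω = 2π·f = 2π·50 = 314.2 rad/s.
Step 2 — Component impedances:
  R: Z = R = 59.5 Ω
  L: Z = jωL = j·314.2·0.0914 = 0 + j28.71 Ω
  C: Z = 1/(jωC) = -j/(ω·C) = 0 - j2.358e+06 Ω
Step 3 — Series combination: Z_total = R + L + C = 59.5 - j2.358e+06 Ω = 2.358e+06∠-90.0° Ω.

Z = 59.5 - j2.358e+06 Ω = 2.358e+06∠-90.0° Ω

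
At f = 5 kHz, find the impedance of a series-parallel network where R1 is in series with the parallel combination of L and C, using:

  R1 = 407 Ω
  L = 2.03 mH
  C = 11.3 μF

Step 1 — Angular frequency: ω = 2π·f = 2π·5000 = 3.142e+04 rad/s.
Step 2 — Component impedances:
  R1: Z = R = 407 Ω
  L: Z = jωL = j·3.142e+04·0.00203 = 0 + j63.77 Ω
  C: Z = 1/(jωC) = -j/(ω·C) = 0 - j2.817 Ω
Step 3 — Parallel branch: L || C = 1/(1/L + 1/C) = 0 - j2.947 Ω.
Step 4 — Series with R1: Z_total = R1 + (L || C) = 407 - j2.947 Ω = 407∠-0.4° Ω.

Z = 407 - j2.947 Ω = 407∠-0.4° Ω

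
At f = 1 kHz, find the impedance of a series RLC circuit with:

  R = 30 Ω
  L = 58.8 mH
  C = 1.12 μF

Step 1 — Angular frequency: ω = 2π·f = 2π·1000 = 6283 rad/s.
Step 2 — Component impedances:
  R: Z = R = 30 Ω
  L: Z = jωL = j·6283·0.0588 = 0 + j369.5 Ω
  C: Z = 1/(jωC) = -j/(ω·C) = 0 - j142.1 Ω
Step 3 — Series combination: Z_total = R + L + C = 30 + j227.3 Ω = 229.3∠82.5° Ω.

Z = 30 + j227.3 Ω = 229.3∠82.5° Ω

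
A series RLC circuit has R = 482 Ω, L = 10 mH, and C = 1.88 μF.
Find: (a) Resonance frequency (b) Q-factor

Step 1 — Resonance condition Im(Z)=0 gives ω₀ = 1/√(LC).
Step 2 — ω₀ = 1/√(0.01·1.88e-06) = 7293 rad/s.
Step 3 — f₀ = ω₀/(2π) = 1161 Hz.
Step 4 — Series Q: Q = ω₀L/R = 7293·0.01/482 = 0.1513.

(a) f₀ = 1161 Hz  (b) Q = 0.1513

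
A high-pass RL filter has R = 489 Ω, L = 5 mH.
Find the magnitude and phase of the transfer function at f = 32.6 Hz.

Step 1 — Angular frequency: ω = 2π·32.6 = 204.8 rad/s.
Step 2 — Transfer function: H(jω) = jωL/(R + jωL).
Step 3 — Numerator jωL = j·1.024; denominator R + jωL = 489 + j1.024.
Step 4 — H = 4.386e-06 + j0.002094.
Step 5 — Magnitude: |H| = 0.002094 (-53.6 dB); phase: φ = 89.9°.

|H| = 0.002094 (-53.6 dB), φ = 89.9°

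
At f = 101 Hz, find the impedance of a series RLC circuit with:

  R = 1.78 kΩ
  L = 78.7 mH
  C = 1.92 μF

Step 1 — Angular frequency: ω = 2π·f = 2π·101 = 634.6 rad/s.
Step 2 — Component impedances:
  R: Z = R = 1780 Ω
  L: Z = jωL = j·634.6·0.0787 = 0 + j49.94 Ω
  C: Z = 1/(jωC) = -j/(ω·C) = 0 - j820.7 Ω
Step 3 — Series combination: Z_total = R + L + C = 1780 - j770.8 Ω = 1940∠-23.4° Ω.

Z = 1780 - j770.8 Ω = 1940∠-23.4° Ω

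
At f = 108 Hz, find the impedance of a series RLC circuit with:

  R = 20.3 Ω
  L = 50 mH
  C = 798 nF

Step 1 — Angular frequency: ω = 2π·f = 2π·108 = 678.6 rad/s.
Step 2 — Component impedances:
  R: Z = R = 20.3 Ω
  L: Z = jωL = j·678.6·0.05 = 0 + j33.93 Ω
  C: Z = 1/(jωC) = -j/(ω·C) = 0 - j1847 Ω
Step 3 — Series combination: Z_total = R + L + C = 20.3 - j1813 Ω = 1813∠-89.4° Ω.

Z = 20.3 - j1813 Ω = 1813∠-89.4° Ω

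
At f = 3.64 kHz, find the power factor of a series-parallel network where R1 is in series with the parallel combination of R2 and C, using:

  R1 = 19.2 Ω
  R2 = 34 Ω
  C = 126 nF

Step 1 — Angular frequency: ω = 2π·f = 2π·3640 = 2.287e+04 rad/s.
Step 2 — Component impedances:
  R1: Z = R = 19.2 Ω
  R2: Z = R = 34 Ω
  C: Z = 1/(jωC) = -j/(ω·C) = 0 - j347 Ω
Step 3 — Parallel branch: R2 || C = 1/(1/R2 + 1/C) = 33.68 - j3.3 Ω.
Step 4 — Series with R1: Z_total = R1 + (R2 || C) = 52.88 - j3.3 Ω = 52.98∠-3.6° Ω.
Step 5 — Power factor: PF = cos(φ) = Re(Z)/|Z| = 52.88/52.98 = 0.9981.
Step 6 — Type: Im(Z) = -3.3 ⇒ leading (phase φ = -3.6°).

PF = 0.9981 (leading, φ = -3.6°)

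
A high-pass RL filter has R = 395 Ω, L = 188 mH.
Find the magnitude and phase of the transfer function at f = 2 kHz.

Step 1 — Angular frequency: ω = 2π·2000 = 1.257e+04 rad/s.
Step 2 — Transfer function: H(jω) = jωL/(R + jωL).
Step 3 — Numerator jωL = j·2362; denominator R + jωL = 395 + j2362.
Step 4 — H = 0.9728 + j0.1627.
Step 5 — Magnitude: |H| = 0.9863 (-0.1 dB); phase: φ = 9.5°.

|H| = 0.9863 (-0.1 dB), φ = 9.5°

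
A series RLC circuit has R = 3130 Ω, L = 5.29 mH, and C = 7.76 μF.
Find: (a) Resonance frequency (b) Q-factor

Step 1 — Resonance condition Im(Z)=0 gives ω₀ = 1/√(LC).
Step 2 — ω₀ = 1/√(0.00529·7.76e-06) = 4936 rad/s.
Step 3 — f₀ = ω₀/(2π) = 785.5 Hz.
Step 4 — Series Q: Q = ω₀L/R = 4936·0.00529/3130 = 0.008342.

(a) f₀ = 785.5 Hz  (b) Q = 0.008342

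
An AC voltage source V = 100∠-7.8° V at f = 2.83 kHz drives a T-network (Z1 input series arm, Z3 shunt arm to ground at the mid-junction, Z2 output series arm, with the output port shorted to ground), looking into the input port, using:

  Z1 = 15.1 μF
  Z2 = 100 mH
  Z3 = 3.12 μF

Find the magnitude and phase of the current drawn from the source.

Step 1 — Angular frequency: ω = 2π·f = 2π·2830 = 1.778e+04 rad/s.
Step 2 — Component impedances:
  Z1: Z = 1/(jωC) = -j/(ω·C) = 0 - j3.724 Ω
  Z2: Z = jωL = j·1.778e+04·0.1 = 0 + j1778 Ω
  Z3: Z = 1/(jωC) = -j/(ω·C) = 0 - j18.03 Ω
Step 3 — With the output port shorted to ground, the output series arm Z2 runs from the junction to ground; the shunt arm Z3 also runs from the junction to ground. They appear in parallel: Z3 || Z2 = 0 - j18.21 Ω.
Step 4 — Series with input arm Z1: Z_in = Z1 + (Z3 || Z2) = 0 - j21.93 Ω = 21.93∠-90.0° Ω.
Step 5 — Source phasor: V = 100∠-7.8° V = 99.07 - j13.57 V.
Step 6 — Ohm's law: I = V / Z_total = (99.07 - j13.57) / (0 - j21.93) = 0.6187 + j4.517 A.
Step 7 — Convert to polar: |I| = 4.559 A, ∠I = 82.2°.

I = 4.559∠82.2° A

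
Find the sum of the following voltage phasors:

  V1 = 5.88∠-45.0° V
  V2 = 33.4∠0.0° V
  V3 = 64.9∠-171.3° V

Step 1 — Convert each phasor to rectangular form:
  V1 = 5.88·(cos(-45.0°) + j·sin(-45.0°)) = 4.158 - j4.158 V
  V2 = 33.4·(cos(0.0°) + j·sin(0.0°)) = 33.4 V
  V3 = 64.9·(cos(-171.3°) + j·sin(-171.3°)) = -64.15 - j9.817 V
Step 2 — Sum components: V_total = -26.6 - j13.97 V.
Step 3 — Convert to polar: |V_total| = 30.04 V, ∠V_total = -152.3°.

V_total = 30.04∠-152.3° V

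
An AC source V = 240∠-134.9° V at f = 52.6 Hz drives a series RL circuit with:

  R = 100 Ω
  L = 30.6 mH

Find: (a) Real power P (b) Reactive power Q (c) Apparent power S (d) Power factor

Step 1 — Angular frequency: ω = 2π·f = 2π·52.6 = 330.5 rad/s.
Step 2 — Component impedances:
  R: Z = R = 100 Ω
  L: Z = jωL = j·330.5·0.0306 = 0 + j10.11 Ω
Step 3 — Series combination: Z_total = R + L = 100 + j10.11 Ω = 100.5∠5.8° Ω.
Step 4 — Source phasor: V = 240∠-134.9° V = -169.4 - j170 V.
Step 5 — Current: I = V / Z = -1.847 - j1.513 A = 2.388∠-140.7° A.
Step 6 — Complex power: S = V·I* = 570.2 + j57.66 VA.
Step 7 — Real power: P = Re(S) = 570.2 W.
Step 8 — Reactive power: Q = Im(S) = 57.66 VAR.
Step 9 — Apparent power: |S| = 573.1 VA.
Step 10 — Power factor: PF = P/|S| = 0.9949 (lagging).

(a) P = 570.2 W  (b) Q = 57.66 VAR  (c) S = 573.1 VA  (d) PF = 0.9949 (lagging)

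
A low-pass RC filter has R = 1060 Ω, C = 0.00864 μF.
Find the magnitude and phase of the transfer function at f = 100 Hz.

Step 1 — Angular frequency: ω = 2π·100 = 628.3 rad/s.
Step 2 — Transfer function: H(jω) = 1/(1 + jωRC).
Step 3 — Denominator: 1 + jωRC = 1 + j·628.3·1060·8.64e-09 = 1 + j0.005754.
Step 4 — H = 1 - j0.005754.
Step 5 — Magnitude: |H| = 1 (-0.0 dB); phase: φ = -0.3°.

|H| = 1 (-0.0 dB), φ = -0.3°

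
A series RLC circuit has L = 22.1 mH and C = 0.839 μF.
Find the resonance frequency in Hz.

Step 1 — Resonance condition Im(Z)=0 gives ω₀ = 1/√(LC).
Step 2 — ω₀ = 1/√(0.0221·8.39e-07) = 7344 rad/s.
Step 3 — f₀ = ω₀/(2π) = 1169 Hz.

f₀ = 1169 Hz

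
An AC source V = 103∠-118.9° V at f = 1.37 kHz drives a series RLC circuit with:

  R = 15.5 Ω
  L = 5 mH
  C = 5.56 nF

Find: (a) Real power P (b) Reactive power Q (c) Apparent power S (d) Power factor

Step 1 — Angular frequency: ω = 2π·f = 2π·1370 = 8608 rad/s.
Step 2 — Component impedances:
  R: Z = R = 15.5 Ω
  L: Z = jωL = j·8608·0.005 = 0 + j43.04 Ω
  C: Z = 1/(jωC) = -j/(ω·C) = 0 - j2.089e+04 Ω
Step 3 — Series combination: Z_total = R + L + C = 15.5 - j2.085e+04 Ω = 2.085e+04∠-90.0° Ω.
Step 4 — Source phasor: V = 103∠-118.9° V = -49.78 - j90.17 V.
Step 5 — Current: I = V / Z = 0.004323 - j0.002391 A = 0.00494∠-28.9° A.
Step 6 — Complex power: S = V·I* = 0.0003782 - j0.5088 VA.
Step 7 — Real power: P = Re(S) = 0.0003782 W.
Step 8 — Reactive power: Q = Im(S) = -0.5088 VAR.
Step 9 — Apparent power: |S| = 0.5088 VA.
Step 10 — Power factor: PF = P/|S| = 0.0007434 (leading).

(a) P = 0.0003782 W  (b) Q = -0.5088 VAR  (c) S = 0.5088 VA  (d) PF = 0.0007434 (leading)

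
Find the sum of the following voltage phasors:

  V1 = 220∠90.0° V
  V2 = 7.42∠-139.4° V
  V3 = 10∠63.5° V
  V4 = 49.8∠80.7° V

Step 1 — Convert each phasor to rectangular form:
  V1 = 220·(cos(90.0°) + j·sin(90.0°)) = 0 + j220 V
  V2 = 7.42·(cos(-139.4°) + j·sin(-139.4°)) = -5.634 - j4.829 V
  V3 = 10·(cos(63.5°) + j·sin(63.5°)) = 4.462 + j8.949 V
  V4 = 49.8·(cos(80.7°) + j·sin(80.7°)) = 8.048 + j49.15 V
Step 2 — Sum components: V_total = 6.876 + j273.3 V.
Step 3 — Convert to polar: |V_total| = 273.4 V, ∠V_total = 88.6°.

V_total = 273.4∠88.6° V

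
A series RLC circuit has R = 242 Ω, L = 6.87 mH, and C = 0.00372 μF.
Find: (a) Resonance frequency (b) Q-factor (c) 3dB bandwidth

Step 1 — Resonance: ω₀ = 1/√(LC) = 1/√(0.00687·3.72e-09) = 1.978e+05 rad/s.
Step 2 — f₀ = ω₀/(2π) = 3.148e+04 Hz.
Step 3 — Series Q: Q = ω₀L/R = 1.978e+05·0.00687/242 = 5.616.
Step 4 — Bandwidth: Δω = ω₀/Q = 3.523e+04 rad/s; BW = Δω/(2π) = 5606 Hz.

(a) f₀ = 3.148e+04 Hz  (b) Q = 5.616  (c) BW = 5606 Hz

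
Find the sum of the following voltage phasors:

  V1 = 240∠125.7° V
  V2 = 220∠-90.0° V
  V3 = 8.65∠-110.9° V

Step 1 — Convert each phasor to rectangular form:
  V1 = 240·(cos(125.7°) + j·sin(125.7°)) = -140 + j194.9 V
  V2 = 220·(cos(-90.0°) + j·sin(-90.0°)) = 0 - j220 V
  V3 = 8.65·(cos(-110.9°) + j·sin(-110.9°)) = -3.086 - j8.081 V
Step 2 — Sum components: V_total = -143.1 - j33.18 V.
Step 3 — Convert to polar: |V_total| = 146.9 V, ∠V_total = -166.9°.

V_total = 146.9∠-166.9° V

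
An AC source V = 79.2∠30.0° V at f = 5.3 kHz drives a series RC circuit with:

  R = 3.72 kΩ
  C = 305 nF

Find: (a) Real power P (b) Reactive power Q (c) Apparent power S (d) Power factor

Step 1 — Angular frequency: ω = 2π·f = 2π·5300 = 3.33e+04 rad/s.
Step 2 — Component impedances:
  R: Z = R = 3720 Ω
  C: Z = 1/(jωC) = -j/(ω·C) = 0 - j98.46 Ω
Step 3 — Series combination: Z_total = R + C = 3720 - j98.46 Ω = 3721∠-1.5° Ω.
Step 4 — Source phasor: V = 79.2∠30.0° V = 68.59 + j39.6 V.
Step 5 — Current: I = V / Z = 0.01814 + j0.01113 A = 0.02128∠31.5° A.
Step 6 — Complex power: S = V·I* = 1.685 - j0.0446 VA.
Step 7 — Real power: P = Re(S) = 1.685 W.
Step 8 — Reactive power: Q = Im(S) = -0.0446 VAR.
Step 9 — Apparent power: |S| = 1.686 VA.
Step 10 — Power factor: PF = P/|S| = 0.9996 (leading).

(a) P = 1.685 W  (b) Q = -0.0446 VAR  (c) S = 1.686 VA  (d) PF = 0.9996 (leading)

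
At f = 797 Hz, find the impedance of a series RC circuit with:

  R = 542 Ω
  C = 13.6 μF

Step 1 — Angular frequency: ω = 2π·f = 2π·797 = 5008 rad/s.
Step 2 — Component impedances:
  R: Z = R = 542 Ω
  C: Z = 1/(jωC) = -j/(ω·C) = 0 - j14.68 Ω
Step 3 — Series combination: Z_total = R + C = 542 - j14.68 Ω = 542.2∠-1.6° Ω.

Z = 542 - j14.68 Ω = 542.2∠-1.6° Ω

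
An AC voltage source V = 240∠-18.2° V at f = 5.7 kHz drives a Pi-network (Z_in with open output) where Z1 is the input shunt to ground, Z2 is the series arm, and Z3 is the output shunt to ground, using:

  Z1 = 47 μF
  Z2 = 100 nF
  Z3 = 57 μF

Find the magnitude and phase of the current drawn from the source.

Step 1 — Angular frequency: ω = 2π·f = 2π·5700 = 3.581e+04 rad/s.
Step 2 — Component impedances:
  Z1: Z = 1/(jωC) = -j/(ω·C) = 0 - j0.5941 Ω
  Z2: Z = 1/(jωC) = -j/(ω·C) = 0 - j279.2 Ω
  Z3: Z = 1/(jωC) = -j/(ω·C) = 0 - j0.4899 Ω
Step 3 — With open output, the series arm Z2 and the output shunt Z3 appear in series to ground: Z2 + Z3 = 0 - j279.7 Ω.
Step 4 — Parallel with input shunt Z1: Z_in = Z1 || (Z2 + Z3) = 0 - j0.5928 Ω = 0.5928∠-90.0° Ω.
Step 5 — Source phasor: V = 240∠-18.2° V = 228 - j74.96 V.
Step 6 — Ohm's law: I = V / Z_total = (228 - j74.96) / (0 - j0.5928) = 126.4 + j384.6 A.
Step 7 — Convert to polar: |I| = 404.8 A, ∠I = 71.8°.

I = 404.8∠71.8° A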